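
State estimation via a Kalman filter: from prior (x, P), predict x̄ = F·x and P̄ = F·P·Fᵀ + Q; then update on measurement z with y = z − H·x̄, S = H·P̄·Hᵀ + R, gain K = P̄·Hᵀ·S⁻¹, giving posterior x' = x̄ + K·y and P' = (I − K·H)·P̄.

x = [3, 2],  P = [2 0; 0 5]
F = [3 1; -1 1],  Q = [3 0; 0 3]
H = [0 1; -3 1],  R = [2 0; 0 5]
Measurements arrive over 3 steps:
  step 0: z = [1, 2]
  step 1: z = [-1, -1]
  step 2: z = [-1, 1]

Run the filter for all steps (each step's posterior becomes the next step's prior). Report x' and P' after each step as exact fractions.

step 0: x' = [-45/413, 401/413], P' = [2073/2891 1544/2891; 1544/2891 4762/2891]
step 1: x' = [560665/2431427, -814267/2431427], P' = [1650803/2431427 1076804/2431427; 1076804/2431427 3305682/2431427]
step 2: x' = [-1061155817/1855418673, -1543864193/1855418673], P' = [1246277731/1855418673 799723888/1855418673; 799723888/1855418673 2484936814/1855418673]

step 0: x̄ = F·x = [11, -1]
step 0: P̄ = F·P·Fᵀ + Q = [26 -1; -1 10]
step 0: y = z − H·x̄ = [2, 36]
step 0: S = H·P̄·Hᵀ + R = [12 13; 13 255]
step 0: K = P̄·Hᵀ·S⁻¹ = [772/2891 -935/2891; 2381/2891 26/2891]
step 0: x' = x̄ + K·y = [-45/413, 401/413]
step 0: P' = (I − K·H)·P̄ = [2073/2891 1544/2891; 1544/2891 4762/2891]
step 1: x̄ = F·x = [38/59, 446/413]
step 1: P̄ = F·P·Fᵀ + Q = [844/59 233/413; 233/413 12420/2891]
step 1: y = z − H·x̄ = [-859/413, -61/413]
step 1: S = H·P̄·Hᵀ + R = [18202/2891 7527/2891; 7527/2891 389293/2891]
step 1: K = P̄·Hᵀ·S⁻¹ = [538402/2431427 -775121/2431427; 1652841/2431427 15054/2431427]
step 1: x' = x̄ + K·y = [560665/2431427, -814267/2431427]
step 1: P' = (I − K·H)·P̄ = [1650803/2431427 1076804/2431427; 1076804/2431427 3305682/2431427]
step 2: x̄ = F·x = [867728/2431427, -1374932/2431427]
step 2: P̄ = F·P·Fᵀ + Q = [31918014/2431427 506881/2431427; 506881/2431427 10097158/2431427]
step 2: y = z − H·x̄ = [-1056495/2431427, 6409543/2431427]
step 2: S = H·P̄·Hᵀ + R = [14960012/2431427 8576515/2431427; 8576515/2431427 306475133/2431427]
step 2: K = P̄·Hᵀ·S⁻¹ = [399861944/1855418673 -587821861/1855418673; 1242468407/1855418673 17153030/1855418673]
step 2: x' = x̄ + K·y = [-1061155817/1855418673, -1543864193/1855418673]
step 2: P' = (I − K·H)·P̄ = [1246277731/1855418673 799723888/1855418673; 799723888/1855418673 2484936814/1855418673]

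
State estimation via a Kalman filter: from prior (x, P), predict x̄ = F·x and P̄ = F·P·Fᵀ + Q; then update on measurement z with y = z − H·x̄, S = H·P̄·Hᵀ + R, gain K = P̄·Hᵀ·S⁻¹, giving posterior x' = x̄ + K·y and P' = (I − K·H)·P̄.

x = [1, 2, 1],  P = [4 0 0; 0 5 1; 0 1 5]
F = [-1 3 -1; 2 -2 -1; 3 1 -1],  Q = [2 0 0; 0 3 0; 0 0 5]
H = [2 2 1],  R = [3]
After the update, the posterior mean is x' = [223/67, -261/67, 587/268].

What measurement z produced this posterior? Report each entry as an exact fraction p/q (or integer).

x̄ = F·x = [4, -3, 4]
P̄ = F·P·Fᵀ + Q = [50 -34 4; -34 48 20; 4 20 49]
S = H·P̄·Hᵀ + R = [268]
K = P̄·Hᵀ·S⁻¹ = [9/67; 12/67; 97/268]
x' − x̄ = [-45/67, -60/67, -485/268] = K·y
y = (KᵀK)⁻¹·Kᵀ·(x' − x̄) = [-5]
z = y + H·x̄ = [-5] + [6] = [1]

z = [1]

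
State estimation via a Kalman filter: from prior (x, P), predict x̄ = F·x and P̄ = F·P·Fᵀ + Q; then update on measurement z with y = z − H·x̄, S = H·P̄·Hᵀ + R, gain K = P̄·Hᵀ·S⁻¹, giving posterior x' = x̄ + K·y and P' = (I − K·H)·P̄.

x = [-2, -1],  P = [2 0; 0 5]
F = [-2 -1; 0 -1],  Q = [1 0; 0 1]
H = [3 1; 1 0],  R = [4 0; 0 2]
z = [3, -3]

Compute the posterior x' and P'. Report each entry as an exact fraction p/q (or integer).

x̄ = F·x = [5, 1]
P̄ = F·P·Fᵀ + Q = [14 5; 5 6]
y = z − H·x̄ = [-13, -8]
S = H·P̄·Hᵀ + R = [166 47; 47 16]
K = P̄·Hᵀ·S⁻¹ = [94/447 115/447; 101/447 -157/447]
x' = x̄ + K·y = [31/149, 130/149]
P' = (I − K·H)·P̄ = [230/447 -314/447; -314/447 1346/447]

x' = [31/149, 130/149]
P' = [230/447 -314/447; -314/447 1346/447]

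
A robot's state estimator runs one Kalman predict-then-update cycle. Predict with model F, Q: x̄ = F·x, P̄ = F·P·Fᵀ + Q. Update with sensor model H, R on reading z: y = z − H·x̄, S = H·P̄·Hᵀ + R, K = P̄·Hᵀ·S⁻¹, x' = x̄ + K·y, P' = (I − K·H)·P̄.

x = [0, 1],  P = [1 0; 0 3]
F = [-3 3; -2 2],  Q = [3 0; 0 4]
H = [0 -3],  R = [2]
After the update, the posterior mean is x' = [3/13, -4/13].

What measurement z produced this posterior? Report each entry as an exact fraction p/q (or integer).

x̄ = F·x = [3, 2]
P̄ = F·P·Fᵀ + Q = [39 24; 24 20]
S = H·P̄·Hᵀ + R = [182]
K = P̄·Hᵀ·S⁻¹ = [-36/91; -30/91]
x' − x̄ = [-36/13, -30/13] = K·y
y = (KᵀK)⁻¹·Kᵀ·(x' − x̄) = [7]
z = y + H·x̄ = [7] + [-6] = [1]

z = [1]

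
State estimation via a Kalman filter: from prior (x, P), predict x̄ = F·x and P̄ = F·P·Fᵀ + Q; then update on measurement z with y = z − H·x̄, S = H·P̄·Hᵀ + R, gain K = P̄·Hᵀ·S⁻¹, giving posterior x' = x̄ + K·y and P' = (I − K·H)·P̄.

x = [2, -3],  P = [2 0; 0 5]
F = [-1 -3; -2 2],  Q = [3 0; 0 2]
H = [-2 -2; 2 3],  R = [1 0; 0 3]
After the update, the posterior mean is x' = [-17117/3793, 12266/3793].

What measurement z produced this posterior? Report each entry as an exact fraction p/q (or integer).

z = [3, 2]

x̄ = F·x = [7, -10]
P̄ = F·P·Fᵀ + Q = [50 -26; -26 30]
S = H·P̄·Hᵀ + R = [113 -120; -120 161]
K = P̄·Hᵀ·S⁻¹ = [-5088/3793 -3274/3793; 3272/3793 3334/3793]
x' − x̄ = [-43668/3793, 50196/3793] = K·y
y = (KᵀK)⁻¹·Kᵀ·(x' − x̄) = [-3, 18]
z = y + H·x̄ = [-3, 18] + [6, -16] = [3, 2]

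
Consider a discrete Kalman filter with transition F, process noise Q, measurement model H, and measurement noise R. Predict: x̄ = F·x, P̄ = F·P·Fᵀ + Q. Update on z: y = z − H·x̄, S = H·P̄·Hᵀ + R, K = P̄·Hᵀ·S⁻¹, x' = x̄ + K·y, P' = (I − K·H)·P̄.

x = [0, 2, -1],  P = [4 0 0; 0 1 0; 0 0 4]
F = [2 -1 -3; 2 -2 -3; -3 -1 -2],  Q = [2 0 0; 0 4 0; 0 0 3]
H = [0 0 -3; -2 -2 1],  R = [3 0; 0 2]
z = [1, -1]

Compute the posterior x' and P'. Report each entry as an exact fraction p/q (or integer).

x̄ = F·x = [1, -1, 0]
P̄ = F·P·Fᵀ + Q = [55 54 1; 54 60 2; 1 2 56]
y = z − H·x̄ = [1, -1]
S = H·P̄·Hᵀ + R = [507 -150; -150 938]
K = P̄·Hᵀ·S⁻¹ = [-5894/75511 -36823/151022; -6588/75511 -19247/75511; -25014/75511 25/75511]
x' = x̄ + K·y = [176057/151022, -62852/75511, -25039/75511]
P' = (I − K·H)·P̄ = [280255/151022 -118769/75511 5894/75511; -118769/75511 141310/75511 6588/75511; 5894/75511 6588/75511 25014/75511]

x' = [176057/151022, -62852/75511, -25039/75511]
P' = [280255/151022 -118769/75511 5894/75511; -118769/75511 141310/75511 6588/75511; 5894/75511 6588/75511 25014/75511]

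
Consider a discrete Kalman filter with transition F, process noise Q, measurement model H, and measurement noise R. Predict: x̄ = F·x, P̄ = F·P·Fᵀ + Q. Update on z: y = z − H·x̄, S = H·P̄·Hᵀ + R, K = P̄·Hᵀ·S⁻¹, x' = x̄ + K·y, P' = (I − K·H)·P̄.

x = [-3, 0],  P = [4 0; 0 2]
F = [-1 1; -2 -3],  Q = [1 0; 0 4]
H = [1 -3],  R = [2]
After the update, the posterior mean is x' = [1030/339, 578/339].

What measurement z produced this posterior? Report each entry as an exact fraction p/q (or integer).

x̄ = F·x = [3, 6]
P̄ = F·P·Fᵀ + Q = [7 2; 2 38]
S = H·P̄·Hᵀ + R = [339]
K = P̄·Hᵀ·S⁻¹ = [1/339; -112/339]
x' − x̄ = [13/339, -1456/339] = K·y
y = (KᵀK)⁻¹·Kᵀ·(x' − x̄) = [13]
z = y + H·x̄ = [13] + [-15] = [-2]

z = [-2]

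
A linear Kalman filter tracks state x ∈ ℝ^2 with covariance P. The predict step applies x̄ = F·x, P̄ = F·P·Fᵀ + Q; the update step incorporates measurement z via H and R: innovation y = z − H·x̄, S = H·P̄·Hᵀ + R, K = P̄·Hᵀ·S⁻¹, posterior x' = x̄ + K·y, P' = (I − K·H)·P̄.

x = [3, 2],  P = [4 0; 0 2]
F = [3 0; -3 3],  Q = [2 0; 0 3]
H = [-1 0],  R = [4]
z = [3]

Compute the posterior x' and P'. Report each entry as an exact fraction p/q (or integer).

x' = [-13/7, 51/7]
P' = [76/21 -24/7; -24/7 183/7]

x̄ = F·x = [9, -3]
P̄ = F·P·Fᵀ + Q = [38 -36; -36 57]
y = z − H·x̄ = [12]
S = H·P̄·Hᵀ + R = [42]
K = P̄·Hᵀ·S⁻¹ = [-19/21; 6/7]
x' = x̄ + K·y = [-13/7, 51/7]
P' = (I − K·H)·P̄ = [76/21 -24/7; -24/7 183/7]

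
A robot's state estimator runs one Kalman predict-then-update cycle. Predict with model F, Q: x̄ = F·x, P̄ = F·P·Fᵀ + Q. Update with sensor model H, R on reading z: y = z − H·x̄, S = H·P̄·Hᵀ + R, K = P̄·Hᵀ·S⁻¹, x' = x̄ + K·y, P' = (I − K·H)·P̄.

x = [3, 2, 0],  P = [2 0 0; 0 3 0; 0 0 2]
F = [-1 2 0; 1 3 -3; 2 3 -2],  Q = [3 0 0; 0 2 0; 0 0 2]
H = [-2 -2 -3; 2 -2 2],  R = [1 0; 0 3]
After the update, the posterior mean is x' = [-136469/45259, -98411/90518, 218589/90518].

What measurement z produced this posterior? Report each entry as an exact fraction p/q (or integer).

z = [1, 1]

x̄ = F·x = [1, 9, 12]
P̄ = F·P·Fᵀ + Q = [17 16 14; 16 49 43; 14 43 45]
S = H·P̄·Hᵀ + R = [1482 -196; -196 87]
K = P̄·Hᵀ·S⁻¹ = [-1758/45259 11646/45259; -18613/90518 -10562/45259; -15391/90518 -690/45259]
x' − x̄ = [-181728/45259, -913073/90518, -867627/90518] = K·y
y = (KᵀK)⁻¹·Kᵀ·(x' − x̄) = [57, -7]
z = y + H·x̄ = [57, -7] + [-56, 8] = [1, 1]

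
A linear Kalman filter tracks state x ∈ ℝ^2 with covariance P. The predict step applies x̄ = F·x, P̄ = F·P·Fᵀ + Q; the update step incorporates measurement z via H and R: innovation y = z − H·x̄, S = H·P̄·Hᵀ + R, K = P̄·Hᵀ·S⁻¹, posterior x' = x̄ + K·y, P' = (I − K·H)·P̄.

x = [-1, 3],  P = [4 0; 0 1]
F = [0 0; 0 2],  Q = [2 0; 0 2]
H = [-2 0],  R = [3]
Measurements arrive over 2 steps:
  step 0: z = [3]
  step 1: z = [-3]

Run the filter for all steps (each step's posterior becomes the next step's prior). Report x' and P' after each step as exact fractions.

step 0: x̄ = F·x = [0, 6]
step 0: P̄ = F·P·Fᵀ + Q = [2 0; 0 6]
step 0: y = z − H·x̄ = [3]
step 0: S = H·P̄·Hᵀ + R = [11]
step 0: K = P̄·Hᵀ·S⁻¹ = [-4/11; 0]
step 0: x' = x̄ + K·y = [-12/11, 6]
step 0: P' = (I − K·H)·P̄ = [6/11 0; 0 6]
step 1: x̄ = F·x = [0, 12]
step 1: P̄ = F·P·Fᵀ + Q = [2 0; 0 26]
step 1: y = z − H·x̄ = [-3]
step 1: S = H·P̄·Hᵀ + R = [11]
step 1: K = P̄·Hᵀ·S⁻¹ = [-4/11; 0]
step 1: x' = x̄ + K·y = [12/11, 12]
step 1: P' = (I − K·H)·P̄ = [6/11 0; 0 26]

step 0: x' = [-12/11, 6], P' = [6/11 0; 0 6]
step 1: x' = [12/11, 12], P' = [6/11 0; 0 26]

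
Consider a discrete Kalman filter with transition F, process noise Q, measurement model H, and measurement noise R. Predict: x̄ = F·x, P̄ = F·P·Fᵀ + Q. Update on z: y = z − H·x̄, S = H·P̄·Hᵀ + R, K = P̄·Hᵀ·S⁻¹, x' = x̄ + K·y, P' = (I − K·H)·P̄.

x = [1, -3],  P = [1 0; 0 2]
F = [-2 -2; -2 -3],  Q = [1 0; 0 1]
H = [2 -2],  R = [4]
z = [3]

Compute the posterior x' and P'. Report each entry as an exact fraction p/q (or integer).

x̄ = F·x = [4, 7]
P̄ = F·P·Fᵀ + Q = [13 16; 16 23]
y = z − H·x̄ = [9]
S = H·P̄·Hᵀ + R = [20]
K = P̄·Hᵀ·S⁻¹ = [-3/10; -7/10]
x' = x̄ + K·y = [13/10, 7/10]
P' = (I − K·H)·P̄ = [56/5 59/5; 59/5 66/5]

x' = [13/10, 7/10]
P' = [56/5 59/5; 59/5 66/5]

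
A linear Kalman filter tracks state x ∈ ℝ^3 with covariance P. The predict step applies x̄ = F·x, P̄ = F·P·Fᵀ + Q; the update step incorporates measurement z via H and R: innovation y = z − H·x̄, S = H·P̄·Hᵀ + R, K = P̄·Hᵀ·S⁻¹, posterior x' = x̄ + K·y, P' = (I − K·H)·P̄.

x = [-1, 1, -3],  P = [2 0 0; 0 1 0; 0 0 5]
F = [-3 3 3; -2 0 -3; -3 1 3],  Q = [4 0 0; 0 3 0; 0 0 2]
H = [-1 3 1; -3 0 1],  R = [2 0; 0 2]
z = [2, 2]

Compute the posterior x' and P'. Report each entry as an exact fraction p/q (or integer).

x' = [-55871/32928, 6637/5488, -34849/10976]
P' = [72655/32928 -6493/5488 62865/10976; -6493/5488 2845/2744 -19833/5488; 62865/10976 -19833/5488 181005/10976]

x̄ = F·x = [-3, 11, -5]
P̄ = F·P·Fᵀ + Q = [76 -33 66; -33 56 -33; 66 -33 66]
y = z − H·x̄ = [-29, -2]
S = H·P̄·Hᵀ + R = [516 228; 228 356]
K = P̄·Hᵀ·S⁻¹ = [-467/32928 -4895/10976; 1865/5488 -177/5488; -429/10976 -3795/10976]
x' = x̄ + K·y = [-55871/32928, 6637/5488, -34849/10976]
P' = (I − K·H)·P̄ = [72655/32928 -6493/5488 62865/10976; -6493/5488 2845/2744 -19833/5488; 62865/10976 -19833/5488 181005/10976]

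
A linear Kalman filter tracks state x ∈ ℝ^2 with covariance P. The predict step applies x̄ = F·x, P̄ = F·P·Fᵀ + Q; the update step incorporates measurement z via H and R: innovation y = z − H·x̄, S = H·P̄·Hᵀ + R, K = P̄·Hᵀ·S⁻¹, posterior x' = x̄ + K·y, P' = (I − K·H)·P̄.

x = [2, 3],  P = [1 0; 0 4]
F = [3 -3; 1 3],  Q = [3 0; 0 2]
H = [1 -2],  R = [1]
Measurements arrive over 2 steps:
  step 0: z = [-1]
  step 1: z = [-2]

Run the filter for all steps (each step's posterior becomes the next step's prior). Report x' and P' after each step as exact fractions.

step 0: x̄ = F·x = [-3, 11]
step 0: P̄ = F·P·Fᵀ + Q = [48 -33; -33 39]
step 0: y = z − H·x̄ = [24]
step 0: S = H·P̄·Hᵀ + R = [337]
step 0: K = P̄·Hᵀ·S⁻¹ = [114/337; -111/337]
step 0: x' = x̄ + K·y = [1725/337, 1043/337]
step 0: P' = (I − K·H)·P̄ = [3180/337 1533/337; 1533/337 822/337]
step 1: x̄ = F·x = [2046/337, 4854/337]
step 1: P̄ = F·P·Fᵀ + Q = [9435/337 11340/337; 11340/337 20450/337]
step 1: y = z − H·x̄ = [6988/337]
step 1: S = H·P̄·Hᵀ + R = [46212/337]
step 1: K = P̄·Hᵀ·S⁻¹ = [-4415/15404; -7390/11553]
step 1: x' = x̄ + K·y = [493/3851, 13166/11553]
step 1: P' = (I − K·H)·P̄ = [257745/15404 32770/3851; 32770/3851 52850/11553]

step 0: x' = [1725/337, 1043/337], P' = [3180/337 1533/337; 1533/337 822/337]
step 1: x' = [493/3851, 13166/11553], P' = [257745/15404 32770/3851; 32770/3851 52850/11553]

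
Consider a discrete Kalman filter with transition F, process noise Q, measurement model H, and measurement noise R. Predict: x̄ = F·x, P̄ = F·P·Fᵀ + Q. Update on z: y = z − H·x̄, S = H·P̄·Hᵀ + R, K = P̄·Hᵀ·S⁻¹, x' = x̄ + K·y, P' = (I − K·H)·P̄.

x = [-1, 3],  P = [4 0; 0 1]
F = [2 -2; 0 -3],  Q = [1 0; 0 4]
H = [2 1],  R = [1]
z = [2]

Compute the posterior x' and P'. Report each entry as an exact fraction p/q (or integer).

x' = [160/61, -423/122]
P' = [129/61 -234/61; -234/61 961/122]

x̄ = F·x = [-8, -9]
P̄ = F·P·Fᵀ + Q = [21 6; 6 13]
y = z − H·x̄ = [27]
S = H·P̄·Hᵀ + R = [122]
K = P̄·Hᵀ·S⁻¹ = [24/61; 25/122]
x' = x̄ + K·y = [160/61, -423/122]
P' = (I − K·H)·P̄ = [129/61 -234/61; -234/61 961/122]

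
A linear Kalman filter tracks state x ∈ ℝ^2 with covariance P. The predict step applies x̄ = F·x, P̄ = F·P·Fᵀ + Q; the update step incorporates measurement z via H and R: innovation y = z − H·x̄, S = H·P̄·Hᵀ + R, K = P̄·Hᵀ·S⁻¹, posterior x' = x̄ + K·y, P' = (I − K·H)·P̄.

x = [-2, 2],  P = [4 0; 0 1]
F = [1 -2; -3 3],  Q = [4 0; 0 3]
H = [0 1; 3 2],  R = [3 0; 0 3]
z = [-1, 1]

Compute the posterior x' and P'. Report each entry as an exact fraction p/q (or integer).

x̄ = F·x = [-6, 12]
P̄ = F·P·Fᵀ + Q = [12 -18; -18 48]
y = z − H·x̄ = [-13, -5]
S = H·P̄·Hᵀ + R = [51 42; 42 87]
K = P̄·Hᵀ·S⁻¹ = [-58/99 28/99; 268/297 14/297]
x' = x̄ + K·y = [20/99, 10/297]
P' = (I − K·H)·P̄ = [16/11 -58/33; -58/33 268/99]

x' = [20/99, 10/297]
P' = [16/11 -58/33; -58/33 268/99]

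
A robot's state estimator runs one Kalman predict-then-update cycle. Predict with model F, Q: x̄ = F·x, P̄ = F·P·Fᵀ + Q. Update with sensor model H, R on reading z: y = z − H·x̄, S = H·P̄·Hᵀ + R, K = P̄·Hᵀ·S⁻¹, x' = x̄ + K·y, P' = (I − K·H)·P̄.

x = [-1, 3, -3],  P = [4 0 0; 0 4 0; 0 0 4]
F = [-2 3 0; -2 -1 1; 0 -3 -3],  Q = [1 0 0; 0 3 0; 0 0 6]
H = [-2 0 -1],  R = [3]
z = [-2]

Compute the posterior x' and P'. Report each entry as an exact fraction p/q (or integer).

x' = [239/149, -756/149, -120/149]
P' = [2997/149 36/149 -5784/149; 36/149 3959/149 -48/149; -5784/149 -48/149 11586/149]

x̄ = F·x = [11, -4, 0]
P̄ = F·P·Fᵀ + Q = [53 4 -36; 4 27 0; -36 0 78]
y = z − H·x̄ = [20]
S = H·P̄·Hᵀ + R = [149]
K = P̄·Hᵀ·S⁻¹ = [-70/149; -8/149; -6/149]
x' = x̄ + K·y = [239/149, -756/149, -120/149]
P' = (I − K·H)·P̄ = [2997/149 36/149 -5784/149; 36/149 3959/149 -48/149; -5784/149 -48/149 11586/149]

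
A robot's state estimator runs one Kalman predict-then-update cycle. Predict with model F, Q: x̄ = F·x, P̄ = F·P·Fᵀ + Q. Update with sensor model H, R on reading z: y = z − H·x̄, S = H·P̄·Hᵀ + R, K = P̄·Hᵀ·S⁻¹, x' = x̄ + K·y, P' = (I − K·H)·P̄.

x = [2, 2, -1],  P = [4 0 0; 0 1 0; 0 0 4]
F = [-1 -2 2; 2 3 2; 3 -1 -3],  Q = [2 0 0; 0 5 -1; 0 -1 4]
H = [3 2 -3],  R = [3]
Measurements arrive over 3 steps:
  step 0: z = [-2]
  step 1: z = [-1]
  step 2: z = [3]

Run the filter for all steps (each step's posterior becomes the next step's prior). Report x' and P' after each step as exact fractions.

step 0: x̄ = F·x = [-8, 8, 7]
step 0: P̄ = F·P·Fᵀ + Q = [26 2 -34; 2 46 -4; -34 -4 77]
step 0: y = z − H·x̄ = [27]
step 0: S = H·P̄·Hᵀ + R = [1798]
step 0: K = P̄·Hᵀ·S⁻¹ = [92/899; 55/899; -11/58]
step 0: x' = x̄ + K·y = [-4708/899, 8677/899, 109/58]
step 0: P' = (I − K·H)·P̄ = [6446/899 -8322/899 26/29; -8322/899 35304/899 489/29; 26/29 489/29 715/58]
step 1: x̄ = F·x = [-9267/899, 19994/899, -55739/1798]
step 1: P̄ = F·P·Fᵀ + Q = [36006/899 -90202/899 94275/899; -90202/899 480837/899 -359633/899; 94275/899 -359633/899 646069/1798]
step 1: y = z − H·x̄ = [-193389/1798]
step 1: S = H·P̄·Hᵀ + R = [13387263/1798]
step 1: K = P̄·Hᵀ·S⁻¹ = [-710422/13387263; 1179978/4462421; -2811089/13387263]
step 1: x' = x̄ + K·y = [-20528686/4462421, -27670453/4462421, -37552644/4462421]
step 1: P' = (I − K·H)·P̄ = [255475064/13387263 18489284/4462421 293164054/13387263; 18489284/4462421 63598449/4462421 59708272/4462421; 293164054/13387263 59708272/4462421 415391687/13387263]
step 2: x̄ = F·x = [764304/4462421, -199174019/4462421, 78742327/4462421]
step 2: P̄ = F·P·Fᵀ + Q = [107738130/4462421 187382438/4462421 66817290/4462421; 187382438/4462421 3209328630/4462421 -1042457018/4462421; 66817290/4462421 -1042457018/4462421 582377990/4462421]
step 2: y = z − H·x̄ = [645669370/4462421]
step 2: S = H·P̄·Hᵀ + R = [32617109115/4462421]
step 2: K = P̄·Hᵀ·S⁻¹ = [497527396/32617109115; 3369391876/10872369705; -3631596136/32617109115]
step 2: x' = x̄ + K·y = [15514788376/6523421823, 449063845/2174473941, 10018628117/6523421823]
step 2: P' = (I − K·H)·P̄ = [732018075454/32617109115 80881292014/10872369705 893283132086/32617109115; 80881292014/10872369705 62343029194/3624123235 202197958526/10872369705; 893283132086/32617109115 202197958526/10872369705 1301310645274/32617109115]

step 0: x' = [-4708/899, 8677/899, 109/58], P' = [6446/899 -8322/899 26/29; -8322/899 35304/899 489/29; 26/29 489/29 715/58]
step 1: x' = [-20528686/4462421, -27670453/4462421, -37552644/4462421], P' = [255475064/13387263 18489284/4462421 293164054/13387263; 18489284/4462421 63598449/4462421 59708272/4462421; 293164054/13387263 59708272/4462421 415391687/13387263]
step 2: x' = [15514788376/6523421823, 449063845/2174473941, 10018628117/6523421823], P' = [732018075454/32617109115 80881292014/10872369705 893283132086/32617109115; 80881292014/10872369705 62343029194/3624123235 202197958526/10872369705; 893283132086/32617109115 202197958526/10872369705 1301310645274/32617109115]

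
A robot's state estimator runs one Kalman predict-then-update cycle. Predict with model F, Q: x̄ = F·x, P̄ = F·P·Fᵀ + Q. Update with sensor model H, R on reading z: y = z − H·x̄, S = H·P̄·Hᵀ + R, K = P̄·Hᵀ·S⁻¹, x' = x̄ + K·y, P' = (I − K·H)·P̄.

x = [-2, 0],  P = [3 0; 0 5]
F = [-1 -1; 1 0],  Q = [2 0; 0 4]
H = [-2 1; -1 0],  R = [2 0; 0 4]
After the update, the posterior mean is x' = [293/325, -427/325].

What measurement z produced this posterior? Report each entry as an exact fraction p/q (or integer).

z = [-3, -1]

x̄ = F·x = [2, -2]
P̄ = F·P·Fᵀ + Q = [10 -3; -3 7]
S = H·P̄·Hᵀ + R = [61 23; 23 14]
K = P̄·Hᵀ·S⁻¹ = [-92/325 -81/325; 113/325 -116/325]
x' − x̄ = [-357/325, 223/325] = K·y
y = (KᵀK)⁻¹·Kᵀ·(x' − x̄) = [3, 1]
z = y + H·x̄ = [3, 1] + [-6, -2] = [-3, -1]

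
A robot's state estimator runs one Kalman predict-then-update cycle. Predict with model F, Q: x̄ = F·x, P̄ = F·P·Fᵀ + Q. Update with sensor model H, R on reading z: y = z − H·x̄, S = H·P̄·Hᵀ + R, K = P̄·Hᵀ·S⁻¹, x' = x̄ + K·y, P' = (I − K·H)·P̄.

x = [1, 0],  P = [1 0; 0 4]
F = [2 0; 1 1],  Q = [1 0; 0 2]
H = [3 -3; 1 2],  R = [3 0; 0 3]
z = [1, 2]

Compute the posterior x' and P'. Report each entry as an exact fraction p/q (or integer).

x' = [940/953, 579/953]
P' = [418/953 223/953; 223/953 331/953]

x̄ = F·x = [2, 1]
P̄ = F·P·Fᵀ + Q = [5 2; 2 7]
y = z − H·x̄ = [-2, -2]
S = H·P̄·Hᵀ + R = [75 -21; -21 44]
K = P̄·Hᵀ·S⁻¹ = [195/953 288/953; -108/953 295/953]
x' = x̄ + K·y = [940/953, 579/953]
P' = (I − K·H)·P̄ = [418/953 223/953; 223/953 331/953]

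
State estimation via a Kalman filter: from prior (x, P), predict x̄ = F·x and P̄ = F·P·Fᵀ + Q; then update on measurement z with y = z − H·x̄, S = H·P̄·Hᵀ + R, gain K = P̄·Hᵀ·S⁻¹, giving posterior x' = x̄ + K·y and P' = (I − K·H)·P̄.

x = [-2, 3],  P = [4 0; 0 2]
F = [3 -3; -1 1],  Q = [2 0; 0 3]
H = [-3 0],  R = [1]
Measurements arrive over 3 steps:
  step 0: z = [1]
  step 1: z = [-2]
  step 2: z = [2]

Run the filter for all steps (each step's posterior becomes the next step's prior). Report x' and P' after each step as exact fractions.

step 0: x̄ = F·x = [-15, 5]
step 0: P̄ = F·P·Fᵀ + Q = [56 -18; -18 9]
step 0: y = z − H·x̄ = [-44]
step 0: S = H·P̄·Hᵀ + R = [505]
step 0: K = P̄·Hᵀ·S⁻¹ = [-168/505; 54/505]
step 0: x' = x̄ + K·y = [-183/505, 149/505]
step 0: P' = (I − K·H)·P̄ = [56/505 -18/505; -18/505 1629/505]
step 1: x̄ = F·x = [-996/505, 332/505]
step 1: P̄ = F·P·Fᵀ + Q = [16499/505 -5163/505; -5163/505 3236/505]
step 1: y = z − H·x̄ = [-3998/505]
step 1: S = H·P̄·Hᵀ + R = [148996/505]
step 1: K = P̄·Hᵀ·S⁻¹ = [-49497/148996; 15489/148996]
step 1: x' = x̄ + K·y = [48999/74498, -12335/74498]
step 1: P' = (I − K·H)·P̄ = [16499/148996 -5163/148996; -5163/148996 479687/148996]
step 2: x̄ = F·x = [92001/37249, -30667/37249]
step 2: P̄ = F·P·Fᵀ + Q = [1214150/37249 -379884/37249; -379884/37249 238375/37249]
step 2: y = z − H·x̄ = [350501/37249]
step 2: S = H·P̄·Hᵀ + R = [10964599/37249]
step 2: K = P̄·Hᵀ·S⁻¹ = [-3642450/10964599; 1139652/10964599]
step 2: x' = x̄ + K·y = [-7192899/10964599, 1696631/10964599]
step 2: P' = (I − K·H)·P̄ = [1214150/10964599 -379884/10964599; -379884/10964599 35299729/10964599]

step 0: x' = [-183/505, 149/505], P' = [56/505 -18/505; -18/505 1629/505]
step 1: x' = [48999/74498, -12335/74498], P' = [16499/148996 -5163/148996; -5163/148996 479687/148996]
step 2: x' = [-7192899/10964599, 1696631/10964599], P' = [1214150/10964599 -379884/10964599; -379884/10964599 35299729/10964599]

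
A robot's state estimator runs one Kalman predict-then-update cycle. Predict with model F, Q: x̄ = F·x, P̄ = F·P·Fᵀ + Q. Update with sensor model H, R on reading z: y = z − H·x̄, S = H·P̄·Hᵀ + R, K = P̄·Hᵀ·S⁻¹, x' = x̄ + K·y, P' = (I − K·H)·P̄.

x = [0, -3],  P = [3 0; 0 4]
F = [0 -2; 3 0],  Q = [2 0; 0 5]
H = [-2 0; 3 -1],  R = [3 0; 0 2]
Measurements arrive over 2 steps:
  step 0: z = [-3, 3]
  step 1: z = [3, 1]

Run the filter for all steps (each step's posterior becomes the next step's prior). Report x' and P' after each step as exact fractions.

step 0: x' = [795/506, 408/253], P' = [153/253 432/253; 432/253 1696/253]
step 1: x' = [-23775/169846, -23380/84923], P' = [32076/84923 71766/84923; 71766/84923 291812/84923]

step 0: x̄ = F·x = [6, 0]
step 0: P̄ = F·P·Fᵀ + Q = [18 0; 0 32]
step 0: y = z − H·x̄ = [9, -15]
step 0: S = H·P̄·Hᵀ + R = [75 -108; -108 196]
step 0: K = P̄·Hᵀ·S⁻¹ = [-102/253 27/506; -288/253 -200/253]
step 0: x' = x̄ + K·y = [795/506, 408/253]
step 0: P' = (I − K·H)·P̄ = [153/253 432/253; 432/253 1696/253]
step 1: x̄ = F·x = [-816/253, 2385/506]
step 1: P̄ = F·P·Fᵀ + Q = [7290/253 -2592/253; -2592/253 2642/253]
step 1: y = z − H·x̄ = [-873/253, 7787/506]
step 1: S = H·P̄·Hᵀ + R = [29919/253 -48924/253; -48924/253 84310/253]
step 1: K = P̄·Hᵀ·S⁻¹ = [-21384/84923 12231/84923; -47844/84923 -38257/84923]
step 1: x' = x̄ + K·y = [-23775/169846, -23380/84923]
step 1: P' = (I − K·H)·P̄ = [32076/84923 71766/84923; 71766/84923 291812/84923]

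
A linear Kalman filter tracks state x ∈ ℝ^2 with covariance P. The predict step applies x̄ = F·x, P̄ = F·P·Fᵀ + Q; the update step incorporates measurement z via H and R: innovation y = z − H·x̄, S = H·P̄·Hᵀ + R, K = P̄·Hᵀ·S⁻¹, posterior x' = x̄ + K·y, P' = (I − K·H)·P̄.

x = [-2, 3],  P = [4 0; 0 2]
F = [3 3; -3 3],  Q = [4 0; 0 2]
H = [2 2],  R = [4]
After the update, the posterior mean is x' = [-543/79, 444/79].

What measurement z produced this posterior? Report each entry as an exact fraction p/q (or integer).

z = [-3]

x̄ = F·x = [3, 15]
P̄ = F·P·Fᵀ + Q = [58 -18; -18 56]
S = H·P̄·Hᵀ + R = [316]
K = P̄·Hᵀ·S⁻¹ = [20/79; 19/79]
x' − x̄ = [-780/79, -741/79] = K·y
y = (KᵀK)⁻¹·Kᵀ·(x' − x̄) = [-39]
z = y + H·x̄ = [-39] + [36] = [-3]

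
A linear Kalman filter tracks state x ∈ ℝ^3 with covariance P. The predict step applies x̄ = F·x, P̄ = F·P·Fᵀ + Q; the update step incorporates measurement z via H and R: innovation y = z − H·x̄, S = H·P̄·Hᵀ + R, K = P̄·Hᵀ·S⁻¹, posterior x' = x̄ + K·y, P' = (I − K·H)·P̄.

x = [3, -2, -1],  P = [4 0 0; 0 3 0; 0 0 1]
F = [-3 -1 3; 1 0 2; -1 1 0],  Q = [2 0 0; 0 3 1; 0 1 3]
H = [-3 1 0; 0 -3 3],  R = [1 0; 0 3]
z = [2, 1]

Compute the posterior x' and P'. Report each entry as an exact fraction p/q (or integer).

x' = [-4767/3377, -22222/10131, -6442/3377]
P' = [1812/3377 12929/10131 4117/3377; 12929/10131 116261/30393 37000/10131; 4117/3377 37000/10131 12856/3377]

x̄ = F·x = [-10, 1, -5]
P̄ = F·P·Fᵀ + Q = [50 -6 9; -6 11 -3; 9 -3 10]
y = z − H·x̄ = [-29, 19]
S = H·P̄·Hᵀ + R = [498 -177; -177 246]
K = P̄·Hᵀ·S⁻¹ = [-3379/10131 -578/10131; -100/30393 -5261/30393; -53/10131 1568/10131]
x' = x̄ + K·y = [-4767/3377, -22222/10131, -6442/3377]
P' = (I − K·H)·P̄ = [1812/3377 12929/10131 4117/3377; 12929/10131 116261/30393 37000/10131; 4117/3377 37000/10131 12856/3377]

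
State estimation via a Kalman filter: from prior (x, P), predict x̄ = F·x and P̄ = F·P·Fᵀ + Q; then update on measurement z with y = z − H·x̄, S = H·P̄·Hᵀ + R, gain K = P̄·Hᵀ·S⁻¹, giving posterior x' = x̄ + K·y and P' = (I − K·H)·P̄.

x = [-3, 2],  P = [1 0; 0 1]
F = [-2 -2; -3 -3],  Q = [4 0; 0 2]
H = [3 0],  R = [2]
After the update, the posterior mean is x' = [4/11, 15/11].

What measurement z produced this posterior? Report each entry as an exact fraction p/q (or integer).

x̄ = F·x = [2, 3]
P̄ = F·P·Fᵀ + Q = [12 12; 12 20]
S = H·P̄·Hᵀ + R = [110]
K = P̄·Hᵀ·S⁻¹ = [18/55; 18/55]
x' − x̄ = [-18/11, -18/11] = K·y
y = (KᵀK)⁻¹·Kᵀ·(x' − x̄) = [-5]
z = y + H·x̄ = [-5] + [6] = [1]

z = [1]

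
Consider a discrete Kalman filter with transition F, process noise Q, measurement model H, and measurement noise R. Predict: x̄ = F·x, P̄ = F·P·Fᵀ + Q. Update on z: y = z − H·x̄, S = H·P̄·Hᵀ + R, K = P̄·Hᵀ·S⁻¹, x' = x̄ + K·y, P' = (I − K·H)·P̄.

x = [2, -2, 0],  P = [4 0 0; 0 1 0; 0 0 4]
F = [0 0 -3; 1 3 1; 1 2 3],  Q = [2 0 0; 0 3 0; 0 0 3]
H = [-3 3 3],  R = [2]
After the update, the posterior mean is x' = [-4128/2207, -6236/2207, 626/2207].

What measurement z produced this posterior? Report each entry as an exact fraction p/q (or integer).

z = [-2]

x̄ = F·x = [0, -4, -2]
P̄ = F·P·Fᵀ + Q = [38 -12 -36; -12 20 22; -36 22 47]
S = H·P̄·Hᵀ + R = [2207]
K = P̄·Hᵀ·S⁻¹ = [-258/2207; 162/2207; 315/2207]
x' − x̄ = [-4128/2207, 2592/2207, 5040/2207] = K·y
y = (KᵀK)⁻¹·Kᵀ·(x' − x̄) = [16]
z = y + H·x̄ = [16] + [-18] = [-2]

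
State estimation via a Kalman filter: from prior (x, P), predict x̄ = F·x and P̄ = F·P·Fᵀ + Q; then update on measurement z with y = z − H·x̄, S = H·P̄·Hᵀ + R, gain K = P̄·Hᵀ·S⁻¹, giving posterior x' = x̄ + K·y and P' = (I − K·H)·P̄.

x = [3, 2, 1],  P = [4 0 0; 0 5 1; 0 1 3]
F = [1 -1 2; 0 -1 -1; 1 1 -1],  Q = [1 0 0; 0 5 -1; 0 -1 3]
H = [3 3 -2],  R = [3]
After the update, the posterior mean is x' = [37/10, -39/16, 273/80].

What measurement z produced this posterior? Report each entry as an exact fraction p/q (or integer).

x̄ = F·x = [3, -3, 4]
P̄ = F·P·Fᵀ + Q = [18 -2 -4; -2 15 -3; -4 -3 13]
S = H·P̄·Hᵀ + R = [400]
K = P̄·Hᵀ·S⁻¹ = [7/50; 9/80; -47/400]
x' − x̄ = [7/10, 9/16, -47/80] = K·y
y = (KᵀK)⁻¹·Kᵀ·(x' − x̄) = [5]
z = y + H·x̄ = [5] + [-8] = [-3]

z = [-3]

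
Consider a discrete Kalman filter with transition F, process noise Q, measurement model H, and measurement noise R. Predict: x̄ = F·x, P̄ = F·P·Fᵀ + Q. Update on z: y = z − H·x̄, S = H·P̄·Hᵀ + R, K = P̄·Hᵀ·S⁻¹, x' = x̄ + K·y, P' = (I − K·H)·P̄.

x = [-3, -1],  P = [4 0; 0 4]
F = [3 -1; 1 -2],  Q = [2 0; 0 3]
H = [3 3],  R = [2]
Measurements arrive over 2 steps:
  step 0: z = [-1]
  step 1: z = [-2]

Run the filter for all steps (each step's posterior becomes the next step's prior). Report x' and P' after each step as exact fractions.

step 0: x' = [-2740/947, 2407/947], P' = [5178/947 -5054/947; -5054/947 5140/947]
step 1: x' = [-4891/7115, 39/7115], P' = [3516712/2298145 -3226408/2298145; -3226408/2298145 3446382/2298145]

step 0: x̄ = F·x = [-8, -1]
step 0: P̄ = F·P·Fᵀ + Q = [42 20; 20 23]
step 0: y = z − H·x̄ = [26]
step 0: S = H·P̄·Hᵀ + R = [947]
step 0: K = P̄·Hᵀ·S⁻¹ = [186/947; 129/947]
step 0: x' = x̄ + K·y = [-2740/947, 2407/947]
step 0: P' = (I − K·H)·P̄ = [5178/947 -5054/947; -5054/947 5140/947]
step 1: x̄ = F·x = [-10627/947, -7554/947]
step 1: P̄ = F·P·Fᵀ + Q = [83960/947 61192/947; 61192/947 48795/947]
step 1: y = z − H·x̄ = [52649/947]
step 1: S = H·P̄·Hᵀ + R = [2298145/947]
step 1: K = P̄·Hᵀ·S⁻¹ = [435456/2298145; 329961/2298145]
step 1: x' = x̄ + K·y = [-4891/7115, 39/7115]
step 1: P' = (I − K·H)·P̄ = [3516712/2298145 -3226408/2298145; -3226408/2298145 3446382/2298145]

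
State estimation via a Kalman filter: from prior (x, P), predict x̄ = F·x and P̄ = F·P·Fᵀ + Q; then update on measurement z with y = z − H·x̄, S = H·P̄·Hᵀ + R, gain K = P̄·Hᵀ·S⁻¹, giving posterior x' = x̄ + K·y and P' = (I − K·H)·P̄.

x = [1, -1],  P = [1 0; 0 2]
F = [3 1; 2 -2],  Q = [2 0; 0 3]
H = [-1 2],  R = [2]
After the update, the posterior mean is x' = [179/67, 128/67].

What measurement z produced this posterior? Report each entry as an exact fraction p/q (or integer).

z = [1]

x̄ = F·x = [2, 4]
P̄ = F·P·Fᵀ + Q = [13 2; 2 15]
S = H·P̄·Hᵀ + R = [67]
K = P̄·Hᵀ·S⁻¹ = [-9/67; 28/67]
x' − x̄ = [45/67, -140/67] = K·y
y = (KᵀK)⁻¹·Kᵀ·(x' − x̄) = [-5]
z = y + H·x̄ = [-5] + [6] = [1]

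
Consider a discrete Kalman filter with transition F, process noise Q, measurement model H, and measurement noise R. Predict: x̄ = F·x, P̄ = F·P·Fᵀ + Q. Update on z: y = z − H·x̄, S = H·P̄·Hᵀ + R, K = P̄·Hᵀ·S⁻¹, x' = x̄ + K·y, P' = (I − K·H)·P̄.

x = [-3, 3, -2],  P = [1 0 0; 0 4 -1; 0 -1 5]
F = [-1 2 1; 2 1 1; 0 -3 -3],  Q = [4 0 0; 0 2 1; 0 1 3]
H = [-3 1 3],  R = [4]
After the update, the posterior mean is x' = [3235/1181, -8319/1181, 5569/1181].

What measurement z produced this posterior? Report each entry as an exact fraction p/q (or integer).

z = [-1]

x̄ = F·x = [7, -5, -3]
P̄ = F·P·Fᵀ + Q = [22 8 -30; 8 13 -20; -30 -20 66]
S = H·P̄·Hᵀ + R = [1181]
K = P̄·Hᵀ·S⁻¹ = [-148/1181; -71/1181; 268/1181]
x' − x̄ = [-5032/1181, -2414/1181, 9112/1181] = K·y
y = (KᵀK)⁻¹·Kᵀ·(x' − x̄) = [34]
z = y + H·x̄ = [34] + [-35] = [-1]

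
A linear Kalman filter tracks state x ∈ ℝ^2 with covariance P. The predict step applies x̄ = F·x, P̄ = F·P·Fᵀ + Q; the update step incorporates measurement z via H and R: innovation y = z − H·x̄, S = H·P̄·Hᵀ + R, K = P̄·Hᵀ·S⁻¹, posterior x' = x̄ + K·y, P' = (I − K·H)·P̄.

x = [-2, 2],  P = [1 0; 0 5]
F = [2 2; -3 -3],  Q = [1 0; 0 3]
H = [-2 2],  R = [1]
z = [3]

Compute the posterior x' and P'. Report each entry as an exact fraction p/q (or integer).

x' = [-366/617, 558/617]
P' = [541/617 480/617; 480/617 573/617]

x̄ = F·x = [0, 0]
P̄ = F·P·Fᵀ + Q = [25 -36; -36 57]
y = z − H·x̄ = [3]
S = H·P̄·Hᵀ + R = [617]
K = P̄·Hᵀ·S⁻¹ = [-122/617; 186/617]
x' = x̄ + K·y = [-366/617, 558/617]
P' = (I − K·H)·P̄ = [541/617 480/617; 480/617 573/617]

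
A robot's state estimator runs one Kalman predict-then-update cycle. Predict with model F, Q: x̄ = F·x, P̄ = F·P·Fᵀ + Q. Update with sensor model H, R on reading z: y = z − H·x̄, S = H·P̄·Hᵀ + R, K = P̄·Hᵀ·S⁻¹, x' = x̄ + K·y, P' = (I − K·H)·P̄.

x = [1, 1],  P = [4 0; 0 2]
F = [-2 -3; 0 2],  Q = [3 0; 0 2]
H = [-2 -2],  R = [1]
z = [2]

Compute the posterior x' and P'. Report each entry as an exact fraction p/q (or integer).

x̄ = F·x = [-5, 2]
P̄ = F·P·Fᵀ + Q = [37 -12; -12 10]
y = z − H·x̄ = [-4]
S = H·P̄·Hᵀ + R = [93]
K = P̄·Hᵀ·S⁻¹ = [-50/93; 4/93]
x' = x̄ + K·y = [-265/93, 170/93]
P' = (I − K·H)·P̄ = [941/93 -916/93; -916/93 914/93]

x' = [-265/93, 170/93]
P' = [941/93 -916/93; -916/93 914/93]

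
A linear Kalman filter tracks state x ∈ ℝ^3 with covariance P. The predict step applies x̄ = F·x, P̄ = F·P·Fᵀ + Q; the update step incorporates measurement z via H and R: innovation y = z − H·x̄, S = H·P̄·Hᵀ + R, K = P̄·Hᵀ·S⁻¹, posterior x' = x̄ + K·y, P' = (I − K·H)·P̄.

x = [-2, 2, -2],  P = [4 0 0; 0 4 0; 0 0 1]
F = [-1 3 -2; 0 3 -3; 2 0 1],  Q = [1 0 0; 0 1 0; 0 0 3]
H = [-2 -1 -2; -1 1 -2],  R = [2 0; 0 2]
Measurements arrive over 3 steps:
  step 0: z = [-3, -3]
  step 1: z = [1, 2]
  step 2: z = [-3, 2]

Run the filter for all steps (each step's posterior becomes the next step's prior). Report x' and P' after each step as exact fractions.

step 0: x' = [-5463/11470, 3324/5735, 40299/22940], P' = [18091/5735 -4996/5735 -27583/11470; -4996/5735 6086/5735 3899/5735; -27583/11470 3899/5735 47679/22940]
step 1: x' = [42918261/50033129, -18502939/50033129, -62591557/50033129], P' = [214131348/50033129 -84302214/50033129 -161173022/50033129; -84302214/50033129 76688182/50033129 64721402/50033129; -161173022/50033129 64721402/50033129 133185588/50033129]
step 2: x' = [42217952123/102294501259, 232331130657/102294501259, -3962951221/102294501259], P' = [619772311520/102294501259 -255697112450/102294501259 -468801843532/102294501259; -255697112450/102294501259 194592455458/102294501259 196102601158/102294501259; -468801843532/102294501259 196102601158/102294501259 378899755509/102294501259]

step 0: x̄ = F·x = [12, 12, -6]
step 0: P̄ = F·P·Fᵀ + Q = [45 42 -10; 42 46 -3; -10 -3 20]
step 0: y = z − H·x̄ = [21, -15]
step 0: S = H·P̄·Hᵀ + R = [384 22; 22 61]
step 0: K = P̄·Hᵀ·S⁻¹ = [-3603/11470 2248/5735; -1946/5735 1642/5735; -311/22940 -6149/11470]
step 0: x' = x̄ + K·y = [-5463/11470, 3324/5735, 40299/22940]
step 0: P' = (I − K·H)·P̄ = [18091/5735 -4996/5735 -27583/11470; -4996/5735 6086/5735 3899/5735; -27583/11470 3899/5735 47679/22940]
step 1: x̄ = F·x = [-7446/5735, -81009/22940, 18447/22940]
step 1: P̄ = F·P·Fᵀ + Q = [54301/5735 41421/5735 -9343/5735; 41421/5735 390419/22940 114843/22940; -9343/5735 114843/22940 185291/22940]
step 1: y = z − H·x̄ = [-80743/22940, 133999/22940]
step 1: S = H·P̄·Hᵀ + R = [2869411/22940 395237/22940; 395237/22940 454439/22940]
step 1: K = P̄·Hᵀ·S⁻¹ = [-10807219/50033129 11956241/50033129; -18763279/50033129 15773796/50033129; -4373267/50033129 -20238376/50033129]
step 1: x' = x̄ + K·y = [42918261/50033129, -18502939/50033129, -62591557/50033129]
step 1: P' = (I − K·H)·P̄ = [214131348/50033129 -84302214/50033129 -161173022/50033129; -84302214/50033129 76688182/50033129 64721402/50033129; -161173022/50033129 64721402/50033129 133185588/50033129]
step 2: x̄ = F·x = [26756036/50033129, 132265854/50033129, 23244965/50033129]
step 2: P̄ = F·P·Fᵀ + Q = [571564839/50033129 287873712/50033129 -200417840/50033129; 287873712/50033129 773911823/50033129 255832290/50033129; -200417840/50033129 255832290/50033129 495118279/50033129]
step 2: y = z − H·x̄ = [82168469/50033129, 41046370/50033129]
step 2: S = H·P̄·Hᵀ + R = [5712191841/50033129 859310219/50033129; 859310219/50033129 1025268092/50033129]
step 2: K = P̄·Hᵀ·S⁻¹ = [-23121911763/102294501259 31067131547/102294501259; -37701716437/102294501259 29042182796/102294501259; -8149212556/102294501259 -46447533164/102294501259]
step 2: x' = x̄ + K·y = [42217952123/102294501259, 232331130657/102294501259, -3962951221/102294501259]
step 2: P' = (I − K·H)·P̄ = [619772311520/102294501259 -255697112450/102294501259 -468801843532/102294501259; -255697112450/102294501259 194592455458/102294501259 196102601158/102294501259; -468801843532/102294501259 196102601158/102294501259 378899755509/102294501259]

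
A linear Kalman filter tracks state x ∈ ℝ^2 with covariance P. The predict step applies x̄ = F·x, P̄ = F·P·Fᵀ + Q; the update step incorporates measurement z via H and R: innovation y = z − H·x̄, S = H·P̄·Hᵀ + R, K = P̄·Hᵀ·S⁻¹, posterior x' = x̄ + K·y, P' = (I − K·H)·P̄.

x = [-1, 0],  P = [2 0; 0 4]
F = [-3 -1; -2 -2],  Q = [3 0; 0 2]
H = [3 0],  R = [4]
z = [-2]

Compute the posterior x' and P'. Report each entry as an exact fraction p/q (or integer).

x' = [-138/229, -202/229]
P' = [100/229 80/229; 80/229 2354/229]

x̄ = F·x = [3, 2]
P̄ = F·P·Fᵀ + Q = [25 20; 20 26]
y = z − H·x̄ = [-11]
S = H·P̄·Hᵀ + R = [229]
K = P̄·Hᵀ·S⁻¹ = [75/229; 60/229]
x' = x̄ + K·y = [-138/229, -202/229]
P' = (I − K·H)·P̄ = [100/229 80/229; 80/229 2354/229]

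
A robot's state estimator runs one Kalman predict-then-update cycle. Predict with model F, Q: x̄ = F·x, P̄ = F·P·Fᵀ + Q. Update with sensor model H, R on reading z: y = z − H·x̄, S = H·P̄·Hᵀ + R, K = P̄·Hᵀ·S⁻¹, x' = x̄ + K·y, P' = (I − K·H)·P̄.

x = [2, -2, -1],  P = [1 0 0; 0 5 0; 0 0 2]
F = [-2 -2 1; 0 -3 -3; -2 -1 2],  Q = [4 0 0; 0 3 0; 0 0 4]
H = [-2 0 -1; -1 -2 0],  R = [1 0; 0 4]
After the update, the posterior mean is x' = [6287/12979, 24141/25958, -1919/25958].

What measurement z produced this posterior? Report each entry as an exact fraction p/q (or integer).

x̄ = F·x = [-1, 9, -4]
P̄ = F·P·Fᵀ + Q = [30 24 18; 24 66 3; 18 3 21]
S = H·P̄·Hᵀ + R = [214 180; 180 394]
K = P̄·Hᵀ·S⁻¹ = [-4173/12979 -663/12979; 3993/25958 -6051/12979; -9069/25958 1281/12979]
x' − x̄ = [19266/12979, -209481/25958, 101913/25958] = K·y
y = (KᵀK)⁻¹·Kᵀ·(x' − x̄) = [-7, 15]
z = y + H·x̄ = [-7, 15] + [6, -17] = [-1, -2]

z = [-1, -2]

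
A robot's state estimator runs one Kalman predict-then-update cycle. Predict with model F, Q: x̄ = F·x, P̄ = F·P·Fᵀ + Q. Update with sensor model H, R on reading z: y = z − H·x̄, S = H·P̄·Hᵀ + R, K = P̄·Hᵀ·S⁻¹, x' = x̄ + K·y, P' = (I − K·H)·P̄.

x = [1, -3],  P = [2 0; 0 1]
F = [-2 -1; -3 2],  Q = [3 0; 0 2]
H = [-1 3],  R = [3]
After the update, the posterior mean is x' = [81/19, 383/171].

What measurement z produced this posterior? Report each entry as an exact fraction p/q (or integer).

x̄ = F·x = [1, -9]
P̄ = F·P·Fᵀ + Q = [12 10; 10 24]
S = H·P̄·Hᵀ + R = [171]
K = P̄·Hᵀ·S⁻¹ = [2/19; 62/171]
x' − x̄ = [62/19, 1922/171] = K·y
y = (KᵀK)⁻¹·Kᵀ·(x' − x̄) = [31]
z = y + H·x̄ = [31] + [-28] = [3]

z = [3]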